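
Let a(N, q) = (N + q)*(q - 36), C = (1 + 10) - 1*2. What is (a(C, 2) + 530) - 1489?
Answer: -1333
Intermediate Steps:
C = 9 (C = 11 - 2 = 9)
a(N, q) = (-36 + q)*(N + q) (a(N, q) = (N + q)*(-36 + q) = (-36 + q)*(N + q))
(a(C, 2) + 530) - 1489 = ((2² - 36*9 - 36*2 + 9*2) + 530) - 1489 = ((4 - 324 - 72 + 18) + 530) - 1489 = (-374 + 530) - 1489 = 156 - 1489 = -1333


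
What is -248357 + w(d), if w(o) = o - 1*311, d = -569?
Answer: -249237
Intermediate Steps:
w(o) = -311 + o (w(o) = o - 311 = -311 + o)
-248357 + w(d) = -248357 + (-311 - 569) = -248357 - 880 = -249237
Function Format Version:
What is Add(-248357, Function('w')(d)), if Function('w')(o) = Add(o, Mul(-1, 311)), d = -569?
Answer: -249237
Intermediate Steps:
Function('w')(o) = Add(-311, o) (Function('w')(o) = Add(o, -311) = Add(-311, o))
Add(-248357, Function('w')(d)) = Add(-248357, Add(-311, -569)) = Add(-248357, -880) = -249237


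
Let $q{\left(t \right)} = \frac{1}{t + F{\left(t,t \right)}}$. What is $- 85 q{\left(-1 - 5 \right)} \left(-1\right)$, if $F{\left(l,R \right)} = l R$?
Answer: $\frac{17}{6} \approx 2.8333$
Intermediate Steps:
$F{\left(l,R \right)} = R l$
$q{\left(t \right)} = \frac{1}{t + t^{2}}$ ($q{\left(t \right)} = \frac{1}{t + t t} = \frac{1}{t + t^{2}}$)
$- 85 q{\left(-1 - 5 \right)} \left(-1\right) = - 85 \frac{1}{\left(-1 - 5\right) \left(1 - 6\right)} \left(-1\right) = - 85 \frac{1}{\left(-6\right) \left(1 - 6\right)} \left(-1\right) = - 85 - \frac{1}{6 \left(-5\right)} \left(-1\right) = - 85 \left(- \frac{1}{6}\right) \left(- \frac{1}{5}\right) \left(-1\right) = - 85 \cdot \frac{1}{30} \left(-1\right) = \left(-85\right) \left(- \frac{1}{30}\right) = \frac{17}{6}$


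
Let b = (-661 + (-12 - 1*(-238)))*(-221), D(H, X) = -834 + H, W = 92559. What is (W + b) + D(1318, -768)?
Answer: 189178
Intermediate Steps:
b = 96135 (b = (-661 + (-12 + 238))*(-221) = (-661 + 226)*(-221) = -435*(-221) = 96135)
(W + b) + D(1318, -768) = (92559 + 96135) + (-834 + 1318) = 188694 + 484 = 189178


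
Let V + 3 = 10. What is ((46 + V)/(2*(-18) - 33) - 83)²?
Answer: 33408400/4761 ≈ 7017.1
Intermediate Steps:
V = 7 (V = -3 + 10 = 7)
((46 + V)/(2*(-18) - 33) - 83)² = ((46 + 7)/(2*(-18) - 33) - 83)² = (53/(-36 - 33) - 83)² = (53/(-69) - 83)² = (53*(-1/69) - 83)² = (-53/69 - 83)² = (-5780/69)² = 33408400/4761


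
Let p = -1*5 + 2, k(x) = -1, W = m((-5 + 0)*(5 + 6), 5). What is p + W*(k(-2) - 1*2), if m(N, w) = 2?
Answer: -9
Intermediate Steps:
W = 2
p = -3 (p = -5 + 2 = -3)
p + W*(k(-2) - 1*2) = -3 + 2*(-1 - 1*2) = -3 + 2*(-1 - 2) = -3 + 2*(-3) = -3 - 6 = -9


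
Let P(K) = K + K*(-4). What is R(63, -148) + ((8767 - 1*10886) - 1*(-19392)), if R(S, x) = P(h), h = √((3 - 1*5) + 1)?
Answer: 17273 - 3*I ≈ 17273.0 - 3.0*I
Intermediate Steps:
h = I (h = √((3 - 5) + 1) = √(-2 + 1) = √(-1) = I ≈ 1.0*I)
P(K) = -3*K (P(K) = K - 4*K = -3*K)
R(S, x) = -3*I
R(63, -148) + ((8767 - 1*10886) - 1*(-19392)) = -3*I + ((8767 - 1*10886) - 1*(-19392)) = -3*I + ((8767 - 10886) + 19392) = -3*I + (-2119 + 19392) = -3*I + 17273 = 17273 - 3*I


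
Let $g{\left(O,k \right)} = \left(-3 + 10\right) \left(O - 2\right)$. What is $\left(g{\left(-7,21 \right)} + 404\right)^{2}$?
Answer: $116281$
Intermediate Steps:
$g{\left(O,k \right)} = -14 + 7 O$ ($g{\left(O,k \right)} = 7 \left(-2 + O\right) = -14 + 7 O$)
$\left(g{\left(-7,21 \right)} + 404\right)^{2} = \left(\left(-14 + 7 \left(-7\right)\right) + 404\right)^{2} = \left(\left(-14 - 49\right) + 404\right)^{2} = \left(-63 + 404\right)^{2} = 341^{2} = 116281$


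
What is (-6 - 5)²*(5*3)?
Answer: 1815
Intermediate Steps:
(-6 - 5)²*(5*3) = (-11)²*15 = 121*15 = 1815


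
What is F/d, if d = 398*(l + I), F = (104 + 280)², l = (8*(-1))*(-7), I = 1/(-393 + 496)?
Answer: 843776/127559 ≈ 6.6148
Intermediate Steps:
I = 1/103 ≈ 0.0097087
l = 56 (l = -8*(-7) = 56)
F = 147456 (F = 384² = 147456)
d = 2296062/103 (d = 398*(56 + 1/103) = 398*(5769/103) = 2296062/103 ≈ 22292.)
F/d = 147456/(2296062/103) = 147456*(103/2296062) = 843776/127559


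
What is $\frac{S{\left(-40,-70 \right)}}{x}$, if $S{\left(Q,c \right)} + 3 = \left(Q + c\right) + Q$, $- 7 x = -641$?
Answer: $- \frac{1071}{641} \approx -1.6708$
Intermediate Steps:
$x = \frac{641}{7}$ ($x = \left(- \frac{1}{7}\right) \left(-641\right) = \frac{641}{7} \approx 91.571$)
$S{\left(Q,c \right)} = -3 + c + 2 Q$ ($S{\left(Q,c \right)} = -3 + \left(\left(Q + c\right) + Q\right) = -3 + \left(c + 2 Q\right) = -3 + c + 2 Q$)
$\frac{S{\left(-40,-70 \right)}}{x} = \frac{-3 - 70 + 2 \left(-40\right)}{\frac{641}{7}} = \left(-3 - 70 - 80\right) \frac{7}{641} = \left(-153\right) \frac{7}{641} = - \frac{1071}{641}$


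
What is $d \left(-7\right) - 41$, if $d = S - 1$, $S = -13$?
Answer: $57$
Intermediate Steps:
$d = -14$ ($d = -13 - 1 = -14$)
$d \left(-7\right) - 41 = \left(-14\right) \left(-7\right) - 41 = 98 - 41 = 57$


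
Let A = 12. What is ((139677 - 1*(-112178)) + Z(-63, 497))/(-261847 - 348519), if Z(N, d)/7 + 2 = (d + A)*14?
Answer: -301723/610366 ≈ -0.49433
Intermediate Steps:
Z(N, d) = 1162 + 98*d (Z(N, d) = -14 + 7*((d + 12)*14) = -14 + 7*((12 + d)*14) = -14 + 7*(168 + 14*d) = -14 + (1176 + 98*d) = 1162 + 98*d)
((139677 - 1*(-112178)) + Z(-63, 497))/(-261847 - 348519) = ((139677 - 1*(-112178)) + (1162 + 98*497))/(-261847 - 348519) = ((139677 + 112178) + (1162 + 48706))/(-610366) = (251855 + 49868)*(-1/610366) = 301723*(-1/610366) = -301723/610366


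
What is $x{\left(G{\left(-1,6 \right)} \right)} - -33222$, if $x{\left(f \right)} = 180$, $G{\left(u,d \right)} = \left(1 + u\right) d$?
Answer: $33402$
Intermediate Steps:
$G{\left(u,d \right)} = d \left(1 + u\right)$
$x{\left(G{\left(-1,6 \right)} \right)} - -33222 = 180 - -33222 = 180 + 33222 = 33402$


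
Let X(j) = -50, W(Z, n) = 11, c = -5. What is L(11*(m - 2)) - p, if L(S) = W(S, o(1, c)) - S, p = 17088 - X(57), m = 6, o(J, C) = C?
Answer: -17171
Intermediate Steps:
p = 17138 (p = 17088 - 1*(-50) = 17088 + 50 = 17138)
L(S) = 11 - S
L(11*(m - 2)) - p = (11 - 11*(6 - 2)) - 1*17138 = (11 - 11*4) - 17138 = (11 - 1*44) - 17138 = (11 - 44) - 17138 = -33 - 17138 = -17171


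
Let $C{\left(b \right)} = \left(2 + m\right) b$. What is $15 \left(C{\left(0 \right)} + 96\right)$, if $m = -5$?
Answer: $1440$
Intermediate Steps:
$C{\left(b \right)} = - 3 b$ ($C{\left(b \right)} = \left(2 - 5\right) b = - 3 b$)
$15 \left(C{\left(0 \right)} + 96\right) = 15 \left(\left(-3\right) 0 + 96\right) = 15 \left(0 + 96\right) = 15 \cdot 96 = 1440$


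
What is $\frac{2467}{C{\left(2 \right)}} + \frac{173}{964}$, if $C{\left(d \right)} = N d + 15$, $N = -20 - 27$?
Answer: $- \frac{2364521}{76156} \approx -31.048$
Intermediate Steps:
$N = -47$ ($N = -20 - 27 = -47$)
$C{\left(d \right)} = 15 - 47 d$ ($C{\left(d \right)} = - 47 d + 15 = 15 - 47 d$)
$\frac{2467}{C{\left(2 \right)}} + \frac{173}{964} = \frac{2467}{15 - 94} + \frac{173}{964} = \frac{2467}{15 - 94} + 173 \cdot \frac{1}{964} = \frac{2467}{-79} + \frac{173}{964} = 2467 \left(- \frac{1}{79}\right) + \frac{173}{964} = - \frac{2467}{79} + \frac{173}{964} = - \frac{2364521}{76156}$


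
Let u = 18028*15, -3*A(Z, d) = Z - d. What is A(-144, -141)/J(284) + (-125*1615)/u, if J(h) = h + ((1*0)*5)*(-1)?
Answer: -713276/959991 ≈ -0.74300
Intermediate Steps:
A(Z, d) = -Z/3 + d/3 (A(Z, d) = -(Z - d)/3 = -Z/3 + d/3)
J(h) = h (J(h) = h + (0*5)*(-1) = h + 0*(-1) = h + 0 = h)
u = 270420
A(-144, -141)/J(284) + (-125*1615)/u = (-⅓*(-144) + (⅓)*(-141))/284 - 125*1615/270420 = (48 - 47)*(1/284) - 201875*1/270420 = 1*(1/284) - 40375/54084 = 1/284 - 40375/54084 = -713276/959991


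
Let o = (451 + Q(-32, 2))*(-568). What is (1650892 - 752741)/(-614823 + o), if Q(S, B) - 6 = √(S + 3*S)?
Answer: -785342336249/764614907073 + 4081198144*I*√2/764614907073 ≈ -1.0271 + 0.0075485*I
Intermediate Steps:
Q(S, B) = 6 + 2*√S (Q(S, B) = 6 + √(S + 3*S) = 6 + √(4*S) = 6 + 2*√S)
o = -259576 - 4544*I*√2 (o = (451 + (6 + 2*√(-32)))*(-568) = (451 + (6 + 2*(4*I*√2)))*(-568) = (451 + (6 + 8*I*√2))*(-568) = (457 + 8*I*√2)*(-568) = -259576 - 4544*I*√2 ≈ -2.5958e+5 - 6426.2*I)
(1650892 - 752741)/(-614823 + o) = (1650892 - 752741)/(-614823 + (-259576 - 4544*I*√2)) = 898151/(-874399 - 4544*I*√2)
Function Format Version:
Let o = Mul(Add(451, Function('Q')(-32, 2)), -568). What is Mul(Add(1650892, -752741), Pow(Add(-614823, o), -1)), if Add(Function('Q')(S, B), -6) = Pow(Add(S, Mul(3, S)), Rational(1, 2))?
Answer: Add(Rational(-785342336249, 764614907073), Mul(Rational(4081198144, 764614907073), I, Pow(2, Rational(1, 2)))) ≈ Add(-1.0271, Mul(0.0075485, I))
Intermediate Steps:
Function('Q')(S, B) = Add(6, Mul(2, Pow(S, Rational(1, 2)))) (Function('Q')(S, B) = Add(6, Pow(Add(S, Mul(3, S)), Rational(1, 2))) = Add(6, Pow(Mul(4, S), Rational(1, 2))) = Add(6, Mul(2, Pow(S, Rational(1, 2)))))
o = Add(-259576, Mul(-4544, I, Pow(2, Rational(1, 2)))) (o = Mul(Add(451, Add(6, Mul(2, Pow(-32, Rational(1, 2))))), -568) = Mul(Add(451, Add(6, Mul(2, Mul(4, I, Pow(2, Rational(1, 2)))))), -568) = Mul(Add(451, Add(6, Mul(8, I, Pow(2, Rational(1, 2))))), -568) = Mul(Add(457, Mul(8, I, Pow(2, Rational(1, 2)))), -568) = Add(-259576, Mul(-4544, I, Pow(2, Rational(1, 2)))) ≈ Add(-2.5958e+5, Mul(-6426.2, I)))
Mul(Add(1650892, -752741), Pow(Add(-614823, o), -1)) = Mul(Add(1650892, -752741), Pow(Add(-614823, Add(-259576, Mul(-4544, I, Pow(2, Rational(1, 2))))), -1)) = Mul(898151, Pow(Add(-874399, Mul(-4544, I, Pow(2, Rational(1, 2)))), -1))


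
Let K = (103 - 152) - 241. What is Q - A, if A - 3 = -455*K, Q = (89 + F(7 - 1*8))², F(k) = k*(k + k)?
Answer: -123672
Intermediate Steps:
K = -290 (K = -49 - 241 = -290)
F(k) = 2*k² (F(k) = k*(2*k) = 2*k²)
Q = 8281 (Q = (89 + 2*(7 - 1*8)²)² = (89 + 2*(7 - 8)²)² = (89 + 2*(-1)²)² = (89 + 2*1)² = (89 + 2)² = 91² = 8281)
A = 131953 (A = 3 - 455*(-290) = 3 + 131950 = 131953)
Q - A = 8281 - 1*131953 = 8281 - 131953 = -123672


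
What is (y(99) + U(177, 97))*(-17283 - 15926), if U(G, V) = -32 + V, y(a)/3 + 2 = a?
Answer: -11822404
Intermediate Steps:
y(a) = -6 + 3*a
(y(99) + U(177, 97))*(-17283 - 15926) = ((-6 + 3*99) + (-32 + 97))*(-17283 - 15926) = ((-6 + 297) + 65)*(-33209) = (291 + 65)*(-33209) = 356*(-33209) = -11822404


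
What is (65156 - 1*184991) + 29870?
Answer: -89965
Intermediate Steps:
(65156 - 1*184991) + 29870 = (65156 - 184991) + 29870 = -119835 + 29870 = -89965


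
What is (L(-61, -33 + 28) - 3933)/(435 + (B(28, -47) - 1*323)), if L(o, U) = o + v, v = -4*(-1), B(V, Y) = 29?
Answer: -1330/47 ≈ -28.298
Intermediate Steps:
v = 4
L(o, U) = 4 + o (L(o, U) = o + 4 = 4 + o)
(L(-61, -33 + 28) - 3933)/(435 + (B(28, -47) - 1*323)) = ((4 - 61) - 3933)/(435 + (29 - 1*323)) = (-57 - 3933)/(435 + (29 - 323)) = -3990/(435 - 294) = -3990/141 = -3990*1/141 = -1330/47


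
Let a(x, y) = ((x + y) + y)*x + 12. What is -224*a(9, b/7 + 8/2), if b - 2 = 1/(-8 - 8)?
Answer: -38076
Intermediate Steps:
b = 31/16 (b = 2 + 1/(-8 - 8) = 2 + 1/(-16) = 2 - 1/16 = 31/16 ≈ 1.9375)
a(x, y) = 12 + x*(x + 2*y) (a(x, y) = (x + 2*y)*x + 12 = x*(x + 2*y) + 12 = 12 + x*(x + 2*y))
-224*a(9, b/7 + 8/2) = -224*(12 + 9² + 2*9*((31/16)/7 + 8/2)) = -224*(12 + 81 + 2*9*((31/16)*(⅐) + 8*(½))) = -224*(12 + 81 + 2*9*(31/112 + 4)) = -224*(12 + 81 + 2*9*(479/112)) = -224*(12 + 81 + 4311/56) = -224*9519/56 = -38076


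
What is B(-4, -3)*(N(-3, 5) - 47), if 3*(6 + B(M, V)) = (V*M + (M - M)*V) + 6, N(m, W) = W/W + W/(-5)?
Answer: 0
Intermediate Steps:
N(m, W) = 1 - W/5 (N(m, W) = 1 + W*(-⅕) = 1 - W/5)
B(M, V) = -4 + M*V/3 (B(M, V) = -6 + ((V*M + (M - M)*V) + 6)/3 = -6 + ((M*V + 0*V) + 6)/3 = -6 + ((M*V + 0) + 6)/3 = -6 + (M*V + 6)/3 = -6 + (6 + M*V)/3 = -6 + (2 + M*V/3) = -4 + M*V/3)
B(-4, -3)*(N(-3, 5) - 47) = (-4 + (⅓)*(-4)*(-3))*((1 - ⅕*5) - 47) = (-4 + 4)*((1 - 1) - 47) = 0*(0 - 47) = 0*(-47) = 0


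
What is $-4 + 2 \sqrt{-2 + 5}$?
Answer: $-4 + 2 \sqrt{3} \approx -0.5359$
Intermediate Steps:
$-4 + 2 \sqrt{-2 + 5} = -4 + 2 \sqrt{3}$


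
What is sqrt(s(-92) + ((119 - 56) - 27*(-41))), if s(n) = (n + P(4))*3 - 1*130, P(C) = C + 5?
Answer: sqrt(791) ≈ 28.125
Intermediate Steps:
P(C) = 5 + C
s(n) = -103 + 3*n (s(n) = (n + (5 + 4))*3 - 1*130 = (n + 9)*3 - 130 = (9 + n)*3 - 130 = (27 + 3*n) - 130 = -103 + 3*n)
sqrt(s(-92) + ((119 - 56) - 27*(-41))) = sqrt((-103 + 3*(-92)) + ((119 - 56) - 27*(-41))) = sqrt((-103 - 276) + (63 + 1107)) = sqrt(-379 + 1170) = sqrt(791)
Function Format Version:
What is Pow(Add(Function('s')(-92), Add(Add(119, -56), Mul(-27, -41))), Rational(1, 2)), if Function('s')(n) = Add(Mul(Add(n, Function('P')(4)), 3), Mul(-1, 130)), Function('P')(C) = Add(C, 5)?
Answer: Pow(791, Rational(1, 2)) ≈ 28.125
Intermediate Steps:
Function('P')(C) = Add(5, C)
Function('s')(n) = Add(-103, Mul(3, n)) (Function('s')(n) = Add(Mul(Add(n, Add(5, 4)), 3), Mul(-1, 130)) = Add(Mul(Add(n, 9), 3), -130) = Add(Mul(Add(9, n), 3), -130) = Add(Add(27, Mul(3, n)), -130) = Add(-103, Mul(3, n)))
Pow(Add(Function('s')(-92), Add(Add(119, -56), Mul(-27, -41))), Rational(1, 2)) = Pow(Add(Add(-103, Mul(3, -92)), Add(Add(119, -56), Mul(-27, -41))), Rational(1, 2)) = Pow(Add(Add(-103, -276), Add(63, 1107)), Rational(1, 2)) = Pow(Add(-379, 1170), Rational(1, 2)) = Pow(791, Rational(1, 2))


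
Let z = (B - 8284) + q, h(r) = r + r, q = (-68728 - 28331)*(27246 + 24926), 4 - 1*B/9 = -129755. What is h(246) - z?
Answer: 5062603093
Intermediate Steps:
B = 1167831 (B = 36 - 9*(-129755) = 36 + 1167795 = 1167831)
q = -5063762148 (q = -97059*52172 = -5063762148)
h(r) = 2*r
z = -5062602601 (z = (1167831 - 8284) - 5063762148 = 1159547 - 5063762148 = -5062602601)
h(246) - z = 2*246 - 1*(-5062602601) = 492 + 5062602601 = 5062603093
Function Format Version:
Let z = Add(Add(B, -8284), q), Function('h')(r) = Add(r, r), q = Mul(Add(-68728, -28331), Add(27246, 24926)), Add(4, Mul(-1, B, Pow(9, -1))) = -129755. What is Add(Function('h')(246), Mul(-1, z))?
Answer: 5062603093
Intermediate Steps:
B = 1167831 (B = Add(36, Mul(-9, -129755)) = Add(36, 1167795) = 1167831)
q = -5063762148 (q = Mul(-97059, 52172) = -5063762148)
Function('h')(r) = Mul(2, r)
z = -5062602601 (z = Add(Add(1167831, -8284), -5063762148) = Add(1159547, -5063762148) = -5062602601)
Add(Function('h')(246), Mul(-1, z)) = Add(Mul(2, 246), Mul(-1, -5062602601)) = Add(492, 5062602601) = 5062603093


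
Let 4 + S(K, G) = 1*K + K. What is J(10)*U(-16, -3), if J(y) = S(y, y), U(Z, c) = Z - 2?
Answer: -288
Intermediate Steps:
U(Z, c) = -2 + Z
S(K, G) = -4 + 2*K (S(K, G) = -4 + (1*K + K) = -4 + (K + K) = -4 + 2*K)
J(y) = -4 + 2*y
J(10)*U(-16, -3) = (-4 + 2*10)*(-2 - 16) = (-4 + 20)*(-18) = 16*(-18) = -288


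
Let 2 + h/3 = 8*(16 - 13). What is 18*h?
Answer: 1188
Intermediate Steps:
h = 66 (h = -6 + 3*(8*(16 - 13)) = -6 + 3*(8*3) = -6 + 3*24 = -6 + 72 = 66)
18*h = 18*66 = 1188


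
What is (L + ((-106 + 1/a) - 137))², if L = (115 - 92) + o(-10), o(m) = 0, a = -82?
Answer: 325477681/6724 ≈ 48405.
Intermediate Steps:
L = 23 (L = (115 - 92) + 0 = 23 + 0 = 23)
(L + ((-106 + 1/a) - 137))² = (23 + ((-106 + 1/(-82)) - 137))² = (23 + ((-106 - 1/82) - 137))² = (23 + (-8693/82 - 137))² = (23 - 19927/82)² = (-18041/82)² = 325477681/6724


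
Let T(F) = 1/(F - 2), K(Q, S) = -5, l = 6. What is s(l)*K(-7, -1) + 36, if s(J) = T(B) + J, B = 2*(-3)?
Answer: 53/8 ≈ 6.6250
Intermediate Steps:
B = -6
T(F) = 1/(-2 + F)
s(J) = -1/8 + J (s(J) = 1/(-2 - 6) + J = 1/(-8) + J = -1/8 + J)
s(l)*K(-7, -1) + 36 = (-1/8 + 6)*(-5) + 36 = (47/8)*(-5) + 36 = -235/8 + 36 = 53/8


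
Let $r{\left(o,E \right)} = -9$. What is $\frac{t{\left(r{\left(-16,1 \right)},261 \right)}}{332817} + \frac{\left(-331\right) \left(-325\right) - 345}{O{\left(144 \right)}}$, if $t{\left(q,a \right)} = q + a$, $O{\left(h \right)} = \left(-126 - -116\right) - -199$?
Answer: $\frac{11896004846}{20967471} \approx 567.36$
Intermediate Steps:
$O{\left(h \right)} = 189$ ($O{\left(h \right)} = \left(-126 + 116\right) + 199 = -10 + 199 = 189$)
$t{\left(q,a \right)} = a + q$
$\frac{t{\left(r{\left(-16,1 \right)},261 \right)}}{332817} + \frac{\left(-331\right) \left(-325\right) - 345}{O{\left(144 \right)}} = \frac{261 - 9}{332817} + \frac{\left(-331\right) \left(-325\right) - 345}{189} = 252 \cdot \frac{1}{332817} + \left(107575 - 345\right) \frac{1}{189} = \frac{84}{110939} + 107230 \cdot \frac{1}{189} = \frac{84}{110939} + \frac{107230}{189} = \frac{11896004846}{20967471}$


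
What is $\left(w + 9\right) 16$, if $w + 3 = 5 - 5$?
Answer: $96$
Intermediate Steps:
$w = -3$ ($w = -3 + \left(5 - 5\right) = -3 + 0 = -3$)
$\left(w + 9\right) 16 = \left(-3 + 9\right) 16 = 6 \cdot 16 = 96$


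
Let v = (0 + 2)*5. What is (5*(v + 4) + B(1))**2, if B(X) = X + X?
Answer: 5184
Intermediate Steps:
B(X) = 2*X
v = 10 (v = 2*5 = 10)
(5*(v + 4) + B(1))**2 = (5*(10 + 4) + 2*1)**2 = (5*14 + 2)**2 = (70 + 2)**2 = 72**2 = 5184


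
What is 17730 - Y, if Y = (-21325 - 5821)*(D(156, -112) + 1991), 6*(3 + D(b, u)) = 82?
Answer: 163064920/3 ≈ 5.4355e+7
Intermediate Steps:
D(b, u) = 32/3 (D(b, u) = -3 + (⅙)*82 = -3 + 41/3 = 32/3)
Y = -163011730/3 (Y = (-21325 - 5821)*(32/3 + 1991) = -27146*6005/3 = -163011730/3 ≈ -5.4337e+7)
17730 - Y = 17730 - 1*(-163011730/3) = 17730 + 163011730/3 = 163064920/3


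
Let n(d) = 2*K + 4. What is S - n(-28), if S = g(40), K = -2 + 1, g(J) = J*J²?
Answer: 63998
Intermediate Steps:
g(J) = J³
K = -1
S = 64000 (S = 40³ = 64000)
n(d) = 2 (n(d) = 2*(-1) + 4 = -2 + 4 = 2)
S - n(-28) = 64000 - 1*2 = 64000 - 2 = 63998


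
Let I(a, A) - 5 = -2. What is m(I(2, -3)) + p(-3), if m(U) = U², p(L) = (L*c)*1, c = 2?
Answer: 3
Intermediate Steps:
I(a, A) = 3 (I(a, A) = 5 - 2 = 3)
p(L) = 2*L (p(L) = (L*2)*1 = (2*L)*1 = 2*L)
m(I(2, -3)) + p(-3) = 3² + 2*(-3) = 9 - 6 = 3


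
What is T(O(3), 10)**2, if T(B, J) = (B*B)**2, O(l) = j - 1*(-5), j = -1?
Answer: 65536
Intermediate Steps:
O(l) = 4 (O(l) = -1 - 1*(-5) = -1 + 5 = 4)
T(B, J) = B**4 (T(B, J) = (B**2)**2 = B**4)
T(O(3), 10)**2 = (4**4)**2 = 256**2 = 65536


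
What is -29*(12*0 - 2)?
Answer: 58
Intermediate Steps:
-29*(12*0 - 2) = -29*(0 - 2) = -29*(-2) = 58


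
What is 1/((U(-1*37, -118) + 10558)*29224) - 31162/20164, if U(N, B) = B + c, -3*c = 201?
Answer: -2361616465315/1528131522632 ≈ -1.5454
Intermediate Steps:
c = -67 (c = -⅓*201 = -67)
U(N, B) = -67 + B (U(N, B) = B - 67 = -67 + B)
1/((U(-1*37, -118) + 10558)*29224) - 31162/20164 = 1/(((-67 - 118) + 10558)*29224) - 31162/20164 = (1/29224)/(-185 + 10558) - 31162*1/20164 = (1/29224)/10373 - 15581/10082 = (1/10373)*(1/29224) - 15581/10082 = 1/303140552 - 15581/10082 = -2361616465315/1528131522632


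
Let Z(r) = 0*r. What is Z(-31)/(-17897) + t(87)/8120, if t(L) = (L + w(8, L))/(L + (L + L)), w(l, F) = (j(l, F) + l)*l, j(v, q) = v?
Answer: 43/423864 ≈ 0.00010145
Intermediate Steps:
w(l, F) = 2*l² (w(l, F) = (l + l)*l = (2*l)*l = 2*l²)
Z(r) = 0
t(L) = (128 + L)/(3*L) (t(L) = (L + 2*8²)/(L + (L + L)) = (L + 2*64)/(L + 2*L) = (L + 128)/((3*L)) = (128 + L)*(1/(3*L)) = (128 + L)/(3*L))
Z(-31)/(-17897) + t(87)/8120 = 0/(-17897) + ((⅓)*(128 + 87)/87)/8120 = 0*(-1/17897) + ((⅓)*(1/87)*215)*(1/8120) = 0 + (215/261)*(1/8120) = 0 + 43/423864 = 43/423864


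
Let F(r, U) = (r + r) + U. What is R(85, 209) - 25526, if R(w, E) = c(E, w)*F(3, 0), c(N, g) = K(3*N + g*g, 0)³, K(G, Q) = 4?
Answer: -25142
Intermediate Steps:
F(r, U) = U + 2*r (F(r, U) = 2*r + U = U + 2*r)
c(N, g) = 64 (c(N, g) = 4³ = 64)
R(w, E) = 384 (R(w, E) = 64*(0 + 2*3) = 64*(0 + 6) = 64*6 = 384)
R(85, 209) - 25526 = 384 - 25526 = -25142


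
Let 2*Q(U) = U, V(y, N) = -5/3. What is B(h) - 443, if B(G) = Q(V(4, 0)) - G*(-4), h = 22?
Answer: -2135/6 ≈ -355.83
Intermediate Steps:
V(y, N) = -5/3 (V(y, N) = -5*⅓ = -5/3)
Q(U) = U/2
B(G) = -⅚ + 4*G (B(G) = (½)*(-5/3) - G*(-4) = -⅚ - (-4)*G = -⅚ + 4*G)
B(h) - 443 = (-⅚ + 4*22) - 443 = (-⅚ + 88) - 443 = 523/6 - 443 = -2135/6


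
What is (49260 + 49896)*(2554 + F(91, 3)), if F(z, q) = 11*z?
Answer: 352499580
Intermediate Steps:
(49260 + 49896)*(2554 + F(91, 3)) = (49260 + 49896)*(2554 + 11*91) = 99156*(2554 + 1001) = 99156*3555 = 352499580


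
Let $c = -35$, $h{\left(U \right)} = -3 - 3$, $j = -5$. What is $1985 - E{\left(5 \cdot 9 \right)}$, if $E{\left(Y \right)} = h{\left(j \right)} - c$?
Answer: $1956$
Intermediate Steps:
$h{\left(U \right)} = -6$
$E{\left(Y \right)} = 29$ ($E{\left(Y \right)} = -6 - -35 = -6 + 35 = 29$)
$1985 - E{\left(5 \cdot 9 \right)} = 1985 - 29 = 1956$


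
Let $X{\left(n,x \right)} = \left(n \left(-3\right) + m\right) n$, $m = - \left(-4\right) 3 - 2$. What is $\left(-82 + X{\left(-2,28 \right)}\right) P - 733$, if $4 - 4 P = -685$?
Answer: $- \frac{40739}{2} \approx -20370.0$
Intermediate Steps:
$m = 10$ ($m = \left(-1\right) \left(-12\right) - 2 = 12 - 2 = 10$)
$P = \frac{689}{4}$ ($P = 1 - - \frac{685}{4} = 1 + \frac{685}{4} = \frac{689}{4} \approx 172.25$)
$X{\left(n,x \right)} = n \left(10 - 3 n\right)$ ($X{\left(n,x \right)} = \left(n \left(-3\right) + 10\right) n = \left(- 3 n + 10\right) n = \left(10 - 3 n\right) n = n \left(10 - 3 n\right)$)
$\left(-82 + X{\left(-2,28 \right)}\right) P - 733 = \left(-82 - 2 \left(10 - -6\right)\right) \frac{689}{4} - 733 = \left(-82 - 2 \left(10 + 6\right)\right) \frac{689}{4} - 733 = \left(-82 - 32\right) \frac{689}{4} - 733 = \left(-114\right) \frac{689}{4} - 733 = - \frac{39273}{2} - 733 = - \frac{40739}{2}$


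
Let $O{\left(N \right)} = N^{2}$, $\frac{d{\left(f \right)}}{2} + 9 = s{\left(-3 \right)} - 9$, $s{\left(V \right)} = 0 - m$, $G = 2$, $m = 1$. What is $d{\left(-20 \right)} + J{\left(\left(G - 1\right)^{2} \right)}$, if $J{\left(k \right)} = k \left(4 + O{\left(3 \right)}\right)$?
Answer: $-25$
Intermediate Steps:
$s{\left(V \right)} = -1$ ($s{\left(V \right)} = 0 - 1 = -1$)
$d{\left(f \right)} = -38$ ($d{\left(f \right)} = -18 + 2 \left(-1 - 9\right) = -18 + 2 \left(-10\right) = -18 - 20 = -38$)
$J{\left(k \right)} = 13 k$ ($J{\left(k \right)} = k \left(4 + 3^{2}\right) = k \left(4 + 9\right) = k 13 = 13 k$)
$d{\left(-20 \right)} + J{\left(\left(G - 1\right)^{2} \right)} = -38 + 13 \left(2 - 1\right)^{2} = -38 + 13 \cdot 1^{2} = -38 + 13 \cdot 1 = -38 + 13 = -25$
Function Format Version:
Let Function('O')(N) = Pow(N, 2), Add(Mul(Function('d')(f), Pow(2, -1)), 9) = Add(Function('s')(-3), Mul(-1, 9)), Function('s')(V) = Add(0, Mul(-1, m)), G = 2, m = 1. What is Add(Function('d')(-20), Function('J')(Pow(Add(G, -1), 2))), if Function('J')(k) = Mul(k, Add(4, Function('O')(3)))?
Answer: -25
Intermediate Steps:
Function('s')(V) = -1 (Function('s')(V) = Add(0, Mul(-1, 1)) = Add(0, -1) = -1)
Function('d')(f) = -38 (Function('d')(f) = Add(-18, Mul(2, Add(-1, Mul(-1, 9)))) = Add(-18, Mul(2, Add(-1, -9))) = Add(-18, Mul(2, -10)) = Add(-18, -20) = -38)
Function('J')(k) = Mul(13, k) (Function('J')(k) = Mul(k, Add(4, Pow(3, 2))) = Mul(k, Add(4, 9)) = Mul(k, 13) = Mul(13, k))
Add(Function('d')(-20), Function('J')(Pow(Add(G, -1), 2))) = Add(-38, Mul(13, Pow(Add(2, -1), 2))) = Add(-38, Mul(13, Pow(1, 2))) = Add(-38, Mul(13, 1)) = Add(-38, 13) = -25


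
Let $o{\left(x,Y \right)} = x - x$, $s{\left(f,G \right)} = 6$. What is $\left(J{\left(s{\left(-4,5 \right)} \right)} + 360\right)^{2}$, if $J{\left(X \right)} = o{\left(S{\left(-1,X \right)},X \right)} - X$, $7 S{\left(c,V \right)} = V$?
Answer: $125316$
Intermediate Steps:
$S{\left(c,V \right)} = \frac{V}{7}$
$o{\left(x,Y \right)} = 0$
$J{\left(X \right)} = - X$ ($J{\left(X \right)} = 0 - X = - X$)
$\left(J{\left(s{\left(-4,5 \right)} \right)} + 360\right)^{2} = \left(\left(-1\right) 6 + 360\right)^{2} = \left(-6 + 360\right)^{2} = 354^{2} = 125316$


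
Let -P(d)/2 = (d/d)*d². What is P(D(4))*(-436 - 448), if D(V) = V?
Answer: 28288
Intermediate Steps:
P(d) = -2*d² (P(d) = -2*d/d*d² = -2*d²)
P(D(4))*(-436 - 448) = (-2*4²)*(-436 - 448) = -2*16*(-884) = -32*(-884) = 28288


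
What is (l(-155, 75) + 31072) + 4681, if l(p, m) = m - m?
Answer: 35753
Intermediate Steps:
l(p, m) = 0
(l(-155, 75) + 31072) + 4681 = (0 + 31072) + 4681 = 31072 + 4681 = 35753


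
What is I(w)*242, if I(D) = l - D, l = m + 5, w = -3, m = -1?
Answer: 1694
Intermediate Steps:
l = 4 (l = -1 + 5 = 4)
I(D) = 4 - D
I(w)*242 = (4 - 1*(-3))*242 = (4 + 3)*242 = 7*242 = 1694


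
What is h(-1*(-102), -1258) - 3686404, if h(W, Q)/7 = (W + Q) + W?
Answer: -3693782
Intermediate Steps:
h(W, Q) = 7*Q + 14*W (h(W, Q) = 7*((W + Q) + W) = 7*((Q + W) + W) = 7*(Q + 2*W) = 7*Q + 14*W)
h(-1*(-102), -1258) - 3686404 = (7*(-1258) + 14*(-1*(-102))) - 3686404 = (-8806 + 14*102) - 3686404 = (-8806 + 1428) - 3686404 = -7378 - 3686404 = -3693782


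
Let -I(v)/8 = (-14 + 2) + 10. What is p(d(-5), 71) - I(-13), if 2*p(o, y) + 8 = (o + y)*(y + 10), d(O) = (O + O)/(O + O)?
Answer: 2896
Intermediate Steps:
d(O) = 1 (d(O) = (2*O)/((2*O)) = (2*O)*(1/(2*O)) = 1)
p(o, y) = -4 + (10 + y)*(o + y)/2 (p(o, y) = -4 + ((o + y)*(y + 10))/2 = -4 + ((o + y)*(10 + y))/2 = -4 + ((10 + y)*(o + y))/2 = -4 + (10 + y)*(o + y)/2)
I(v) = 16 (I(v) = -8*((-14 + 2) + 10) = -8*(-12 + 10) = -8*(-2) = 16)
p(d(-5), 71) - I(-13) = (-4 + (1/2)*71**2 + 5*1 + 5*71 + (1/2)*1*71) - 1*16 = (-4 + (1/2)*5041 + 5 + 355 + 71/2) - 16 = (-4 + 5041/2 + 5 + 355 + 71/2) - 16 = 2912 - 16 = 2896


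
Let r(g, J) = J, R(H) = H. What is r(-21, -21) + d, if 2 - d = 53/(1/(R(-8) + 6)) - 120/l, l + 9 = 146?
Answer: 12039/137 ≈ 87.876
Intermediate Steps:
l = 137 (l = -9 + 146 = 137)
d = 14916/137 (d = 2 - (53/(1/(-8 + 6)) - 120/137) = 2 - (53/(1/(-2)) - 120*1/137) = 2 - (53/(-½) - 120/137) = 2 - (53*(-2) - 120/137) = 2 - (-106 - 120/137) = 2 - 1*(-14642/137) = 2 + 14642/137 = 14916/137 ≈ 108.88)
r(-21, -21) + d = -21 + 14916/137 = 12039/137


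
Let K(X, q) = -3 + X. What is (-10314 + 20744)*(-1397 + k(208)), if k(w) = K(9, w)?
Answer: -14508130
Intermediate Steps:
k(w) = 6 (k(w) = -3 + 9 = 6)
(-10314 + 20744)*(-1397 + k(208)) = (-10314 + 20744)*(-1397 + 6) = 10430*(-1391) = -14508130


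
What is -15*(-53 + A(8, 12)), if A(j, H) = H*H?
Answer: -1365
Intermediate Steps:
A(j, H) = H**2
-15*(-53 + A(8, 12)) = -15*(-53 + 12**2) = -15*(-53 + 144) = -15*91 = -1365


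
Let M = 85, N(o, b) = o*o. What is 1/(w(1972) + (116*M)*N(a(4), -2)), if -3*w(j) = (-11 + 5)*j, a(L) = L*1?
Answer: 1/161704 ≈ 6.1841e-6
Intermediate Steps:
a(L) = L
N(o, b) = o²
w(j) = 2*j (w(j) = -(-11 + 5)*j/3 = -(-2)*j = 2*j)
1/(w(1972) + (116*M)*N(a(4), -2)) = 1/(2*1972 + (116*85)*4²) = 1/(3944 + 9860*16) = 1/(3944 + 157760) = 1/161704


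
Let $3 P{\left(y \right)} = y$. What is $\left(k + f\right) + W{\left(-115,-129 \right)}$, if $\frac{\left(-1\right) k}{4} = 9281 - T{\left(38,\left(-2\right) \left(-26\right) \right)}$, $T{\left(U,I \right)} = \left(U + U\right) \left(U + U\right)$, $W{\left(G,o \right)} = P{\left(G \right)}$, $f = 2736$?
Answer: $- \frac{33967}{3} \approx -11322.0$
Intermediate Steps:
$P{\left(y \right)} = \frac{y}{3}$
$W{\left(G,o \right)} = \frac{G}{3}$
$T{\left(U,I \right)} = 4 U^{2}$ ($T{\left(U,I \right)} = 2 U 2 U = 4 U^{2}$)
$k = -14020$ ($k = - 4 \left(9281 - 4 \cdot 38^{2}\right) = - 4 \left(9281 - 4 \cdot 1444\right) = - 4 \left(9281 - 5776\right) = \left(-4\right) 3505 = -14020$)
$\left(k + f\right) + W{\left(-115,-129 \right)} = \left(-14020 + 2736\right) + \frac{1}{3} \left(-115\right) = -11284 - \frac{115}{3} = - \frac{33967}{3}$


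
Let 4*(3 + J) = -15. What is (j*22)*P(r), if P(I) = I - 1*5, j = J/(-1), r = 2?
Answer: -891/2 ≈ -445.50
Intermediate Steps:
J = -27/4 (J = -3 + (¼)*(-15) = -3 - 15/4 = -27/4 ≈ -6.7500)
j = 27/4 (j = -27/4/(-1) = -27/4*(-1) = 27/4 ≈ 6.7500)
P(I) = -5 + I (P(I) = I - 5 = -5 + I)
(j*22)*P(r) = ((27/4)*22)*(-5 + 2) = (297/2)*(-3) = -891/2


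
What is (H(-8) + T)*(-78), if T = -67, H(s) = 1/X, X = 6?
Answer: 5213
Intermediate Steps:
H(s) = 1/6
(H(-8) + T)*(-78) = (1/6 - 67)*(-78) = -401/6*(-78) = 5213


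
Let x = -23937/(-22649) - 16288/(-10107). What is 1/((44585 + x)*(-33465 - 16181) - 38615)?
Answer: -228913443/506731496499110041 ≈ -4.5174e-10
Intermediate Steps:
x = 610838171/228913443 (x = -23937*(-1/22649) - 16288*(-1/10107) = 23937/22649 + 16288/10107 = 610838171/228913443 ≈ 2.6684)
1/((44585 + x)*(-33465 - 16181) - 38615) = 1/((44585 + 610838171/228913443)*(-33465 - 16181) - 38615) = 1/((10206716694326/228913443)*(-49646) - 38615) = 1/(-506722657006508596/228913443 - 38615) = 1/(-506731496499110041/228913443) = -228913443/506731496499110041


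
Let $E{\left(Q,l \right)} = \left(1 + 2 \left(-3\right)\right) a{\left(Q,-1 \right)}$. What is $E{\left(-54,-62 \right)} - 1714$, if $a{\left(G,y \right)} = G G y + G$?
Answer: $13136$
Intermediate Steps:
$a{\left(G,y \right)} = G + y G^{2}$ ($a{\left(G,y \right)} = G^{2} y + G = y G^{2} + G = G + y G^{2}$)
$E{\left(Q,l \right)} = - 5 Q \left(1 - Q\right)$ ($E{\left(Q,l \right)} = \left(1 + 2 \left(-3\right)\right) Q \left(1 + Q \left(-1\right)\right) = \left(1 - 6\right) Q \left(1 - Q\right) = - 5 Q \left(1 - Q\right)$)
$E{\left(-54,-62 \right)} - 1714 = 5 \left(-54\right) \left(-1 - 54\right) - 1714 = 5 \left(-54\right) \left(-55\right) - 1714 = 14850 - 1714 = 13136$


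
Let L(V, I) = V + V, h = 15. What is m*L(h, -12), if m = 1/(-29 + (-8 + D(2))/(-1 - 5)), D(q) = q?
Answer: -15/14 ≈ -1.0714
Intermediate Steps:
L(V, I) = 2*V
m = -1/28 (m = 1/(-29 + (-8 + 2)/(-1 - 5)) = 1/(-29 - 6/(-6)) = 1/(-29 - 6*(-⅙)) = 1/(-29 + 1) = 1/(-28) = -1/28 ≈ -0.035714)
m*L(h, -12) = -15/14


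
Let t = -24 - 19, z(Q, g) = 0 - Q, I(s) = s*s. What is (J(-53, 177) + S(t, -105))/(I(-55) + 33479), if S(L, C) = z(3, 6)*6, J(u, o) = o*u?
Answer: -241/936 ≈ -0.25748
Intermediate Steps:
I(s) = s²
z(Q, g) = -Q
t = -43
S(L, C) = -18 (S(L, C) = -1*3*6 = -3*6 = -18)
(J(-53, 177) + S(t, -105))/(I(-55) + 33479) = (177*(-53) - 18)/((-55)² + 33479) = (-9381 - 18)/(3025 + 33479) = -9399/36504 = -9399*1/36504 = -241/936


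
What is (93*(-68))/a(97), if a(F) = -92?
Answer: 1581/23 ≈ 68.739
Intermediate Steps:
(93*(-68))/a(97) = (93*(-68))/(-92) = -6324*(-1/92) = 1581/23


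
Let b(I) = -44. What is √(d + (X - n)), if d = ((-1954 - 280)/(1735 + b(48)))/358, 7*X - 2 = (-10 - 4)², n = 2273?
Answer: 2*I*√2519365340177637/2118823 ≈ 47.378*I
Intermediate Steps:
X = 198/7 (X = 2/7 + (-10 - 4)²/7 = 2/7 + (⅐)*(-14)² = 2/7 + (⅐)*196 = 2/7 + 28 = 198/7 ≈ 28.286)
d = -1117/302689 (d = ((-1954 - 280)/(1735 - 44))/358 = -2234/1691*(1/358) = -2234*1/1691*(1/358) = -2234/1691*1/358 = -1117/302689 ≈ -0.0036903)
√(d + (X - n)) = √(-1117/302689 + (198/7 - 1*2273)) = √(-1117/302689 + (198/7 - 2273)) = √(-1117/302689 - 15713/7) = √(-4756160076/2118823) = 2*I*√2519365340177637/2118823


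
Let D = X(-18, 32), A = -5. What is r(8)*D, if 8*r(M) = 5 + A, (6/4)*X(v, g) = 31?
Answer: 0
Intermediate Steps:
X(v, g) = 62/3 (X(v, g) = (⅔)*31 = 62/3)
r(M) = 0 (r(M) = (5 - 5)/8 = (⅛)*0 = 0)
D = 62/3 ≈ 20.667
r(8)*D = 0*(62/3) = 0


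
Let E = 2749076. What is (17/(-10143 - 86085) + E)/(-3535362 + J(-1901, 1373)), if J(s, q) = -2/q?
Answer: -363210791132003/467095718550384 ≈ -0.77759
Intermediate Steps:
(17/(-10143 - 86085) + E)/(-3535362 + J(-1901, 1373)) = (17/(-10143 - 86085) + 2749076)/(-3535362 - 2/1373) = (17/(-96228) + 2749076)/(-3535362 - 2*1/1373) = (17*(-1/96228) + 2749076)/(-3535362 - 2/1373) = (-17/96228 + 2749076)/(-4854052028/1373) = (264538085311/96228)*(-1373/4854052028) = -363210791132003/467095718550384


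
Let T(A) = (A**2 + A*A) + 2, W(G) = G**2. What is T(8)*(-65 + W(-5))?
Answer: -5200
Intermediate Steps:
T(A) = 2 + 2*A**2 (T(A) = (A**2 + A**2) + 2 = 2*A**2 + 2 = 2 + 2*A**2)
T(8)*(-65 + W(-5)) = (2 + 2*8**2)*(-65 + (-5)**2) = (2 + 2*64)*(-65 + 25) = (2 + 128)*(-40) = 130*(-40) = -5200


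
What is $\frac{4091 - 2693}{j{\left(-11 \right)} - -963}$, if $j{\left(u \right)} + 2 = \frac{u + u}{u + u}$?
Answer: $\frac{699}{481} \approx 1.4532$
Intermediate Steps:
$j{\left(u \right)} = -1$ ($j{\left(u \right)} = -2 + \frac{u + u}{u + u} = -2 + \frac{2 u}{2 u} = -2 + 2 u \frac{1}{2 u} = -2 + 1 = -1$)
$\frac{4091 - 2693}{j{\left(-11 \right)} - -963} = \frac{4091 - 2693}{-1 - -963} = \frac{1398}{-1 + 963} = \frac{1398}{962} = 1398 \cdot \frac{1}{962} = \frac{699}{481}$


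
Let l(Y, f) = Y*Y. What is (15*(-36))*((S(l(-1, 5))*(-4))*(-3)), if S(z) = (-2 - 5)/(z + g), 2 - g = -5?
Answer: 5670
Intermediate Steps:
l(Y, f) = Y²
g = 7 (g = 2 - 1*(-5) = 2 + 5 = 7)
S(z) = -7/(7 + z) (S(z) = (-2 - 5)/(z + 7) = -7/(7 + z))
(15*(-36))*((S(l(-1, 5))*(-4))*(-3)) = (15*(-36))*((-7/(7 + (-1)²)*(-4))*(-3)) = -540*-7/(7 + 1)*(-4)*(-3) = -540*-7/8*(-4)*(-3) = -540*-7*⅛*(-4)*(-3) = -540*(-7/8*(-4))*(-3) = -1890*(-3) = -540*(-21/2) = 5670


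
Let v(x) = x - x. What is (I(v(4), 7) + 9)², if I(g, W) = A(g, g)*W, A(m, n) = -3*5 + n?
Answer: 9216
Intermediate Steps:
A(m, n) = -15 + n
v(x) = 0
I(g, W) = W*(-15 + g) (I(g, W) = (-15 + g)*W = W*(-15 + g))
(I(v(4), 7) + 9)² = (7*(-15 + 0) + 9)² = (7*(-15) + 9)² = (-105 + 9)² = (-96)² = 9216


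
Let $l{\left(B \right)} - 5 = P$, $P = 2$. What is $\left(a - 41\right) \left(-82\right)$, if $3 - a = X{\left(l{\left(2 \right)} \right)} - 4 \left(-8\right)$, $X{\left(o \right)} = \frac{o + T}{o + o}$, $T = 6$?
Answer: $\frac{40713}{7} \approx 5816.1$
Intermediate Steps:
$l{\left(B \right)} = 7$ ($l{\left(B \right)} = 5 + 2 = 7$)
$X{\left(o \right)} = \frac{6 + o}{2 o}$ ($X{\left(o \right)} = \frac{o + 6}{o + o} = \frac{6 + o}{2 o}$)
$a = - \frac{419}{14}$ ($a = 3 - \left(\frac{6 + 7}{2 \cdot 7} - 4 \left(-8\right)\right) = 3 - \left(\frac{1}{2} \cdot \frac{1}{7} \cdot 13 - -32\right) = 3 - \left(\frac{13}{14} + 32\right) = 3 - \frac{461}{14} = - \frac{419}{14} \approx -29.929$)
$\left(a - 41\right) \left(-82\right) = \left(- \frac{419}{14} - 41\right) \left(-82\right) = \left(- \frac{993}{14}\right) \left(-82\right) = \frac{40713}{7}$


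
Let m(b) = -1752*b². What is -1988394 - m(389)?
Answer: 263125998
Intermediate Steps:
-1988394 - m(389) = -1988394 - (-1752)*389² = -1988394 - (-1752)*151321 = -1988394 - 1*(-265114392) = -1988394 + 265114392 = 263125998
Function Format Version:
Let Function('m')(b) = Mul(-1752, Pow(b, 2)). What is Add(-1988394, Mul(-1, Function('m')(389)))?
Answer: 263125998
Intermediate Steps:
Add(-1988394, Mul(-1, Function('m')(389))) = Add(-1988394, Mul(-1, Mul(-1752, Pow(389, 2)))) = Add(-1988394, Mul(-1, Mul(-1752, 151321))) = Add(-1988394, Mul(-1, -265114392)) = Add(-1988394, 265114392) = 263125998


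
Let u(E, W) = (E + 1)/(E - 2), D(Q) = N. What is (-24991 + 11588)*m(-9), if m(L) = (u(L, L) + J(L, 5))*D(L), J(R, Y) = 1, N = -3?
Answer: 763971/11 ≈ 69452.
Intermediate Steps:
D(Q) = -3
u(E, W) = (1 + E)/(-2 + E)
m(L) = -3 - 3*(1 + L)/(-2 + L) (m(L) = ((1 + L)/(-2 + L) + 1)*(-3) = (1 + (1 + L)/(-2 + L))*(-3) = -3 - 3*(1 + L)/(-2 + L))
(-24991 + 11588)*m(-9) = (-24991 + 11588)*(3*(1 - 2*(-9))/(-2 - 9)) = -40209*(1 + 18)/(-11) = -40209*(-1)*19/11 = -13403*(-57/11) = 763971/11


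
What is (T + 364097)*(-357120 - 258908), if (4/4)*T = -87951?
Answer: -170113668088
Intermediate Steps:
T = -87951
(T + 364097)*(-357120 - 258908) = (-87951 + 364097)*(-357120 - 258908) = 276146*(-616028) = -170113668088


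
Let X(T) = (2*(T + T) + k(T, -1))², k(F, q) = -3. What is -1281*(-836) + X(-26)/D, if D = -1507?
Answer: 1613858963/1507 ≈ 1.0709e+6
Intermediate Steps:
X(T) = (-3 + 4*T)² (X(T) = (2*(T + T) - 3)² = (2*(2*T) - 3)² = (4*T - 3)² = (-3 + 4*T)²)
-1281*(-836) + X(-26)/D = -1281*(-836) + (-3 + 4*(-26))²/(-1507) = 1070916 + (-3 - 104)²*(-1/1507) = 1070916 + (-107)²*(-1/1507) = 1070916 + 11449*(-1/1507) = 1070916 - 11449/1507 = 1613858963/1507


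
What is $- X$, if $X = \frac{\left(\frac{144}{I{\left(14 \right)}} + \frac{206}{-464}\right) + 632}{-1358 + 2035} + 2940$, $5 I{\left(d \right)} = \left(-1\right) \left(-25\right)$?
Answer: $- \frac{2309606813}{785320} \approx -2941.0$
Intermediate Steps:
$I{\left(d \right)} = 5$ ($I{\left(d \right)} = \frac{\left(-1\right) \left(-25\right)}{5} = \frac{1}{5} \cdot 25 = 5$)
$X = \frac{2309606813}{785320}$ ($X = \frac{\left(\frac{144}{5} + \frac{206}{-464}\right) + 632}{-1358 + 2035} + 2940 = \frac{\left(144 \cdot \frac{1}{5} + 206 \left(- \frac{1}{464}\right)\right) + 632}{677} + 2940 = \left(\left(\frac{144}{5} - \frac{103}{232}\right) + 632\right) \frac{1}{677} + 2940 = \left(\frac{32893}{1160} + 632\right) \frac{1}{677} + 2940 = \frac{766013}{1160} \cdot \frac{1}{677} + 2940 = \frac{766013}{785320} + 2940 = \frac{2309606813}{785320} \approx 2941.0$)
$- X = \left(-1\right) \frac{2309606813}{785320} = - \frac{2309606813}{785320}$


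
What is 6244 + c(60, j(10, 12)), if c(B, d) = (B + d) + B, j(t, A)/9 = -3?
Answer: 6337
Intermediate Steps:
j(t, A) = -27 (j(t, A) = 9*(-3) = -27)
c(B, d) = d + 2*B
6244 + c(60, j(10, 12)) = 6244 + (-27 + 2*60) = 6244 + (-27 + 120) = 6244 + 93 = 6337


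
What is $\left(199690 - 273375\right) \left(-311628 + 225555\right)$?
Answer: $6342289005$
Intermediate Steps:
$\left(199690 - 273375\right) \left(-311628 + 225555\right) = \left(-73685\right) \left(-86073\right) = 6342289005$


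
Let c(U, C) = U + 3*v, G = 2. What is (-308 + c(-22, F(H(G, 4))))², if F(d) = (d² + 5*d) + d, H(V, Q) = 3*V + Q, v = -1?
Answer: 110889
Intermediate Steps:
H(V, Q) = Q + 3*V
F(d) = d² + 6*d
c(U, C) = -3 + U (c(U, C) = U + 3*(-1) = U - 3 = -3 + U)
(-308 + c(-22, F(H(G, 4))))² = (-308 + (-3 - 22))² = (-308 - 25)² = (-333)² = 110889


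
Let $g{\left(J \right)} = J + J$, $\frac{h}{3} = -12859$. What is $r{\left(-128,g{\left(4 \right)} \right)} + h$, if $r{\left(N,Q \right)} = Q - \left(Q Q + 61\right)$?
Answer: $-38694$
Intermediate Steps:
$h = -38577$ ($h = 3 \left(-12859\right) = -38577$)
$g{\left(J \right)} = 2 J$
$r{\left(N,Q \right)} = -61 + Q - Q^{2}$ ($r{\left(N,Q \right)} = Q - \left(Q^{2} + 61\right) = Q - \left(61 + Q^{2}\right) = -61 + Q - Q^{2}$)
$r{\left(-128,g{\left(4 \right)} \right)} + h = \left(-61 + 2 \cdot 4 - \left(2 \cdot 4\right)^{2}\right) - 38577 = \left(-61 + 8 - 8^{2}\right) - 38577 = \left(-61 + 8 - 64\right) - 38577 = -117 - 38577 = -38694$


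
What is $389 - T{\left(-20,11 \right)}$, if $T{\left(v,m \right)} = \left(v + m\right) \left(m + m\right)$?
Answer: $587$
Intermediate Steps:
$T{\left(v,m \right)} = 2 m \left(m + v\right)$ ($T{\left(v,m \right)} = \left(m + v\right) 2 m = 2 m \left(m + v\right)$)
$389 - T{\left(-20,11 \right)} = 389 - 2 \cdot 11 \left(11 - 20\right) = 389 - 2 \cdot 11 \left(-9\right) = 389 - -198 = 389 + 198 = 587$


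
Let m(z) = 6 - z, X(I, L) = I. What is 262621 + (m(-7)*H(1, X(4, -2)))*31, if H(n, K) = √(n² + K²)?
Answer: 262621 + 403*√17 ≈ 2.6428e+5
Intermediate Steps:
H(n, K) = √(K² + n²)
262621 + (m(-7)*H(1, X(4, -2)))*31 = 262621 + ((6 - 1*(-7))*√(4² + 1²))*31 = 262621 + ((6 + 7)*√(16 + 1))*31 = 262621 + (13*√17)*31 = 262621 + 403*√17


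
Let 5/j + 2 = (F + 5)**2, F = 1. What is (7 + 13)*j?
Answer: 50/17 ≈ 2.9412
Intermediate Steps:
j = 5/34 (j = 5/(-2 + (1 + 5)**2) = 5/(-2 + 6**2) = 5/(-2 + 36) = 5/34 ≈ 0.14706)
(7 + 13)*j = (7 + 13)*(5/34) = 20*(5/34) = 50/17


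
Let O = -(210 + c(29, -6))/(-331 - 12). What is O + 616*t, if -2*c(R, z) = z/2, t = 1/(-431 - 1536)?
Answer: 58495/192766 ≈ 0.30345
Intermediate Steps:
t = -1/1967 (t = 1/(-1967) = -1/1967 ≈ -0.00050839)
c(R, z) = -z/4 (c(R, z) = -z/(2*2) = -z/4)
O = 423/686 (O = -(210 - ¼*(-6))/(-331 - 12) = -(210 + 3/2)/(-343) = -423*(-1)/(2*343) = -1*(-423/686) = 423/686 ≈ 0.61662)
O + 616*t = 423/686 + 616*(-1/1967) = 423/686 - 88/281 = 58495/192766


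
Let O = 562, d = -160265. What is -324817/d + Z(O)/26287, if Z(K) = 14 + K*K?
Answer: 59159446849/4212886055 ≈ 14.042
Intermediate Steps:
Z(K) = 14 + K**2
-324817/d + Z(O)/26287 = -324817/(-160265) + (14 + 562**2)/26287 = -324817*(-1/160265) + (14 + 315844)*(1/26287) = 324817/160265 + 315858*(1/26287) = 324817/160265 + 315858/26287 = 59159446849/4212886055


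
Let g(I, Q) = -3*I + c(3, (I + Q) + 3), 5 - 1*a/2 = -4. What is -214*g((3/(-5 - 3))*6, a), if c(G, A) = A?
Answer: -5457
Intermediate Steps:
a = 18 (a = 10 - 2*(-4) = 10 + 8 = 18)
g(I, Q) = 3 + Q - 2*I (g(I, Q) = -3*I + ((I + Q) + 3) = -3*I + (3 + I + Q) = 3 + Q - 2*I)
-214*g((3/(-5 - 3))*6, a) = -214*(3 + 18 - 2*3/(-5 - 3)*6) = -214*(3 + 18 - 2*3/(-8)*6) = -214*(3 + 18 - 2*3*(-⅛)*6) = -214*(3 + 18 - (-3)*6/4) = -214*(3 + 18 - 2*(-9/4)) = -214*(3 + 18 + 9/2) = -214*51/2 = -5457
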